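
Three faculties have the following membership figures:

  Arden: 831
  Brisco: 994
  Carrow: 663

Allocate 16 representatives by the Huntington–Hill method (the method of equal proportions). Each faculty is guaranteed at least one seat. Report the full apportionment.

With divisor 153: modified quotas Arden 5.431, Brisco 6.497, Carrow 4.333.
Geometric-mean thresholds: Arden √(5·6)=5.477, Brisco √(6·7)=6.481, Carrow √(4·5)=4.472.
Each quota rounded against its threshold gives Arden 5, Brisco 7, Carrow 4 (total 16).

Arden=5, Brisco=7, Carrow=4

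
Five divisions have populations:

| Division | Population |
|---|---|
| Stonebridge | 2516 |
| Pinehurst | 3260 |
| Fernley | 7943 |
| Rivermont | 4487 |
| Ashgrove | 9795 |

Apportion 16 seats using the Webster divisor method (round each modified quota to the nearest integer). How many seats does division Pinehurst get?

2

Standard divisor 28001/16 ≈ 1750.062; standard quotas: Stonebridge 1.438, Pinehurst 1.863, Fernley 4.539, Rivermont 2.564, Ashgrove 5.597.
Rounding to the nearest integer gives 1, 2, 5, 3, 6 = 17 seats, so the divisor must be adjusted.
With modified divisor 1773: modified quotas Stonebridge 1.419, Pinehurst 1.839, Fernley 4.480, Rivermont 2.531, Ashgrove 5.525.
Rounding to the nearest integer: Stonebridge 1, Pinehurst 2, Fernley 4, Rivermont 3, Ashgrove 6 (total 16).
Pinehurst receives 2.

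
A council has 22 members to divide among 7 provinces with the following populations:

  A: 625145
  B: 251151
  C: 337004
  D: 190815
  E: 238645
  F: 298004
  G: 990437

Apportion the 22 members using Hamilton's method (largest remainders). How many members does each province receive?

Standard divisor: 2931201 ÷ 22 ≈ 133236.409.
Standard quotas: A 4.6920, B 1.8850, C 2.5294, D 1.4322, E 1.7911, F 2.2367, G 7.4337.
Lower quotas: A 4, B 1, C 2, D 1, E 1, F 2, G 7 (sum 18, leaving 4 seats).
Remainders in descending order: B 0.8850, E 0.7911, A 0.6920, C 0.5294, G 0.4337, D 0.4322, F 0.2367.
The surplus seats go to B, E, A, C.

A: 5, B: 2, C: 3, D: 1, E: 2, F: 2, G: 7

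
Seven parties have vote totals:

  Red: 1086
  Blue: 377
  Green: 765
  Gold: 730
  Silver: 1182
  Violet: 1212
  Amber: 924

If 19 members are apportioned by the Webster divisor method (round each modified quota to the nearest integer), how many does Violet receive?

4

Standard divisor 6276/19 ≈ 330.316; standard quotas: Red 3.288, Blue 1.141, Green 2.316, Gold 2.210, Silver 3.578, Violet 3.669, Amber 2.797.
Rounding to the nearest integer gives Red 3, Blue 1, Green 2, Gold 2, Silver 4, Violet 4, Amber 3 — total 19, matching the house size, so no adjustment is needed.
Violet receives 4.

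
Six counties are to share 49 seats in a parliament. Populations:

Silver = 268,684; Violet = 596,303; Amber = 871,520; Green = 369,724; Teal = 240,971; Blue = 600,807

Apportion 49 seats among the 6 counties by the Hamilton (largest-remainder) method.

Silver 4; Violet 10; Amber 15; Green 6; Teal 4; Blue 10

Standard divisor: 2948009 ÷ 49 ≈ 60163.449.
Standard quotas: Silver 4.4659, Violet 9.9114, Amber 14.4859, Green 6.1453, Teal 4.0053, Blue 9.9862.
Lower quotas: Silver 4, Violet 9, Amber 14, Green 6, Teal 4, Blue 9 (sum 46, leaving 3 seats).
Remainders in descending order: Blue 0.9862, Violet 0.9114, Amber 0.4859, Silver 0.4659, Green 0.1453, Teal 0.0053.
Largest remainders: Blue, Violet, Amber receive the extra seats.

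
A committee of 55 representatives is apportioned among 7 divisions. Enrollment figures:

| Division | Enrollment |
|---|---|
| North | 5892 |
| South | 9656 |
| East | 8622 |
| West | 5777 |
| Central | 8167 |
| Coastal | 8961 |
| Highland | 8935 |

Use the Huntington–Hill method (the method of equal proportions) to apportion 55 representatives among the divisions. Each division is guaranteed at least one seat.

North 6; South 9; East 8; West 6; Central 8; Coastal 9; Highland 9

With divisor 1035: modified quotas North 5.693, South 9.329, East 8.330, West 5.582, Central 7.891, Coastal 8.658, Highland 8.633.
Geometric-mean thresholds: North √(5·6)=5.477, South √(9·10)=9.487, East √(8·9)=8.485, West √(5·6)=5.477, Central √(7·8)=7.483, Coastal √(8·9)=8.485, Highland √(8·9)=8.485.
Each quota rounded against its threshold gives North 6, South 9, East 8, West 6, Central 8, Coastal 9, Highland 9 (total 55).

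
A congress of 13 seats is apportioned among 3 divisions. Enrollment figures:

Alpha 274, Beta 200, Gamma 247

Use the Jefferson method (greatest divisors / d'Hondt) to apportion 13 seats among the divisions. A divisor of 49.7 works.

With modified divisor 49.7: modified quotas Alpha 5.513, Beta 4.024, Gamma 4.970.
Rounding down: Alpha 5, Beta 4, Gamma 4 (total 13).

Alpha: 5; Beta: 4; Gamma: 4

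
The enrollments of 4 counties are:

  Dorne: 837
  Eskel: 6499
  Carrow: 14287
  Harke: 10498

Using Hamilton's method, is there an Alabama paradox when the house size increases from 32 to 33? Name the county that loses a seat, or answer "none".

At 32 seats: Dorne 1, Eskel 7, Carrow 14, Harke 10.
At 33 seats: Dorne 1, Eskel 6, Carrow 15, Harke 11.
Eskel drops from 7 to 6.

Eskel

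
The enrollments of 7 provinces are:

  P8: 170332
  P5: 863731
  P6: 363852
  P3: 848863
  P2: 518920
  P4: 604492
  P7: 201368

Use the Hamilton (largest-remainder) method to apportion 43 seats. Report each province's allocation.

P8: 2; P5: 11; P6: 4; P3: 10; P2: 6; P4: 7; P7: 3

Standard divisor: 3571558 ÷ 43 ≈ 83059.488.
Standard quotas: P8 2.0507, P5 10.3989, P6 4.3806, P3 10.2199, P2 6.2476, P4 7.2778, P7 2.4244.
Lower quotas: P8 2, P5 10, P6 4, P3 10, P2 6, P4 7, P7 2 (sum 41, leaving 2 seats).
Remainders in descending order: P7 0.4244, P5 0.3989, P6 0.3806, P4 0.2778, P2 0.2476, P3 0.2199, P8 0.0507.
Largest remainders: P7, P5 receive the extra seats.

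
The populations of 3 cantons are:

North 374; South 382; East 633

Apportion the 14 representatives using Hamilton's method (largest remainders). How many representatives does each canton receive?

North=4; South=4; East=6

Standard divisor: 1389 ÷ 14 ≈ 99.214.
Standard quotas: North 3.770, South 3.850, East 6.380.
Lower quotas: North 3, South 3, East 6 (sum 12, leaving 2 seats).
Remainders in descending order: South 0.850, North 0.770, East 0.380.
The surplus seats go to South, North.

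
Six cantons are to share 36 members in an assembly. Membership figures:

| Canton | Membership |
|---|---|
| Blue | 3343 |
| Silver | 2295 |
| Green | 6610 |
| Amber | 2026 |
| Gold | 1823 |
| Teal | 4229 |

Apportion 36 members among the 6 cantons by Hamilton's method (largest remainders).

The standard divisor is 20326/36 ≈ 564.611.
Standard quotas: Blue 5.9209, Silver 4.0647, Green 11.7072, Amber 3.5883, Gold 3.2288, Teal 7.4901.
Lower quotas: Blue 5, Silver 4, Green 11, Amber 3, Gold 3, Teal 7 (sum 33, leaving 3 seats).
Remainders in descending order: Blue 0.9209, Green 0.7072, Amber 0.5883, Teal 0.4901, Gold 0.2288, Silver 0.0647.
The surplus seats go to Blue, Green, Amber.

Blue 6, Silver 4, Green 12, Amber 4, Gold 3, Teal 7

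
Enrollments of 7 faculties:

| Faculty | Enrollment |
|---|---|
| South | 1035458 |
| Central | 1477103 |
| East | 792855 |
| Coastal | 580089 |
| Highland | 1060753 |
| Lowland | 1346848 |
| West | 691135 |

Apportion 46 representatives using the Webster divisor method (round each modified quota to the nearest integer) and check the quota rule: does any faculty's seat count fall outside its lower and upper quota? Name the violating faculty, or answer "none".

none

Standard quotas: South 6.820, Central 9.729, East 5.222, Coastal 3.821, Highland 6.986, Lowland 8.871, West 4.552.
Webster allocation: South 7, Central 10, East 5, Coastal 4, Highland 7, Lowland 9, West 4.
Every allocation lies between the lower and upper quota.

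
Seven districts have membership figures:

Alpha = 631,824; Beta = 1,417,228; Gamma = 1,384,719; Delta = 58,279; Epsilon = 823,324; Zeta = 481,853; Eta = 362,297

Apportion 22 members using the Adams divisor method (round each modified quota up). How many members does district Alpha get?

Standard divisor 5159524/22 ≈ 234523.818; standard quotas: Alpha 2.694, Beta 6.043, Gamma 5.904, Delta 0.248, Epsilon 3.511, Zeta 2.055, Eta 1.545.
Rounding up gives 3, 7, 6, 1, 4, 3, 2 = 26 seats, so the divisor must be adjusted.
With modified divisor 280200: modified quotas Alpha 2.255, Beta 5.058, Gamma 4.942, Delta 0.208, Epsilon 2.938, Zeta 1.720, Eta 1.293.
Rounding up: Alpha 3, Beta 6, Gamma 5, Delta 1, Epsilon 3, Zeta 2, Eta 2 (total 22).
Alpha receives 3.

3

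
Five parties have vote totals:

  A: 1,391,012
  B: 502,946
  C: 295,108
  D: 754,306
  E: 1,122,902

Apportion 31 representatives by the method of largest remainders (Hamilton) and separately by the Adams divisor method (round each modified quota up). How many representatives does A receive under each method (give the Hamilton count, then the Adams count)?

Hamilton: A 11, B 4, C 2, D 6, E 8.
Adams: A 10, B 4, C 3, D 6, E 8.
A gets 11 under Hamilton and 10 under Adams.

11 and 10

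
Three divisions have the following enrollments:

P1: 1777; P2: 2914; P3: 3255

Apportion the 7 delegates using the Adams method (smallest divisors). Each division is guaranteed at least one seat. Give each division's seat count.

Standard divisor 7946/7 ≈ 1135.143; standard quotas: P1 1.565, P2 2.567, P3 2.867.
Rounding up gives 2, 3, 3 = 8 seats, so the divisor must be adjusted.
With modified divisor 1500: modified quotas P1 1.185, P2 1.943, P3 2.170.
Rounding up: P1 2, P2 2, P3 3 (total 7).

P1=2, P2=2, P3=3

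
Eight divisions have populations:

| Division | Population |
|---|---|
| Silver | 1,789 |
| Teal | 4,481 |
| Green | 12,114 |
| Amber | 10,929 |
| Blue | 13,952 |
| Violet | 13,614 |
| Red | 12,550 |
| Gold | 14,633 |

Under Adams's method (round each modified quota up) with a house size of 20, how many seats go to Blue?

3

Standard divisor 84062/20 ≈ 4203.1; standard quotas: Silver 0.426, Teal 1.066, Green 2.882, Amber 2.600, Blue 3.319, Violet 3.239, Red 2.986, Gold 3.481.
Rounding up gives 1, 2, 3, 3, 4, 4, 3, 4 = 24 seats, so the divisor must be adjusted.
With modified divisor 5200: modified quotas Silver 0.344, Teal 0.862, Green 2.330, Amber 2.102, Blue 2.683, Violet 2.618, Red 2.413, Gold 2.814.
Rounding up: Silver 1, Teal 1, Green 3, Amber 3, Blue 3, Violet 3, Red 3, Gold 3 (total 20).
Blue receives 3.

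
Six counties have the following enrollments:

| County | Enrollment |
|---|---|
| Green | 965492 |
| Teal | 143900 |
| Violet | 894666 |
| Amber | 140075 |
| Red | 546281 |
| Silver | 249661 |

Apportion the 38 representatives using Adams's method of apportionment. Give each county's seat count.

Green 12, Teal 2, Violet 11, Amber 2, Red 7, Silver 4

Standard divisor 2940075/38 ≈ 77370.395; standard quotas: Green 12.479, Teal 1.860, Violet 11.563, Amber 1.810, Red 7.061, Silver 3.227.
Rounding up gives 13, 2, 12, 2, 8, 4 = 41 seats, so the divisor must be adjusted.
With modified divisor 82300: modified quotas Green 11.731, Teal 1.748, Violet 10.871, Amber 1.702, Red 6.638, Silver 3.034.
Rounding up: Green 12, Teal 2, Violet 11, Amber 2, Red 7, Silver 4 (total 38).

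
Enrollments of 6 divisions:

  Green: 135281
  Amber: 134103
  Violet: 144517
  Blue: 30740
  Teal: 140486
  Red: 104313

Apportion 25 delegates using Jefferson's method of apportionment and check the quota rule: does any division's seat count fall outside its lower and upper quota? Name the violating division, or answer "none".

none

Standard quotas: Green 4.905, Amber 4.863, Violet 5.240, Blue 1.115, Teal 5.094, Red 3.783.
Jefferson allocation: Green 5, Amber 5, Violet 5, Blue 1, Teal 5, Red 4.
Every allocation lies between the lower and upper quota.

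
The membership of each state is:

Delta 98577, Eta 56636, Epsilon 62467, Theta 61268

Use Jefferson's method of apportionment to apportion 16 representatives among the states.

Delta 6, Eta 3, Epsilon 4, Theta 3

Standard divisor 278948/16 ≈ 17434.25; standard quotas: Delta 5.654, Eta 3.249, Epsilon 3.583, Theta 3.514.
Rounding down gives 5, 3, 3, 3 = 14 seats, so the divisor must be adjusted.
With modified divisor 15500: modified quotas Delta 6.360, Eta 3.654, Epsilon 4.030, Theta 3.953.
Rounding down: Delta 6, Eta 3, Epsilon 4, Theta 3 (total 16).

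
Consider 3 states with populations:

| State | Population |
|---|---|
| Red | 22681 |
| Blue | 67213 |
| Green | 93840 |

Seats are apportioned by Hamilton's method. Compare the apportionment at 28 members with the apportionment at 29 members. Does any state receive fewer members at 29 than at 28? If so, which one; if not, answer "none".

At 28 seats: Red 4, Blue 10, Green 14.
At 29 seats: Red 3, Blue 11, Green 15.
Red drops from 4 to 3.

Red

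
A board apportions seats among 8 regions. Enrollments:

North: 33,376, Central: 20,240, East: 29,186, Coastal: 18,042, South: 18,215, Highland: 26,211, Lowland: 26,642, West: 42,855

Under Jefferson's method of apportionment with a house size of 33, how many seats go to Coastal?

3

Standard divisor 214767/33 ≈ 6508.091; standard quotas: North 5.128, Central 3.110, East 4.485, Coastal 2.772, South 2.799, Highland 4.027, Lowland 4.094, West 6.585.
Rounding down gives 5, 3, 4, 2, 2, 4, 4, 6 = 30 seats, so the divisor must be adjusted.
With modified divisor 5900: modified quotas North 5.657, Central 3.431, East 4.947, Coastal 3.058, South 3.087, Highland 4.443, Lowland 4.516, West 7.264.
Rounding down: North 5, Central 3, East 4, Coastal 3, South 3, Highland 4, Lowland 4, West 7 (total 33).
Coastal receives 3.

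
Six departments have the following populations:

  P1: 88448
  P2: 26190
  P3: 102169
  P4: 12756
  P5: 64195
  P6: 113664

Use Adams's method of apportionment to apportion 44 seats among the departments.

P1=9; P2=3; P3=11; P4=2; P5=7; P6=12

Standard divisor 407422/44 ≈ 9259.591; standard quotas: P1 9.552, P2 2.828, P3 11.034, P4 1.378, P5 6.933, P6 12.275.
Rounding up gives 10, 3, 12, 2, 7, 13 = 47 seats, so the divisor must be adjusted.
With modified divisor 10000: modified quotas P1 8.845, P2 2.619, P3 10.217, P4 1.276, P5 6.420, P6 11.366.
Rounding up: P1 9, P2 3, P3 11, P4 2, P5 7, P6 12 (total 44).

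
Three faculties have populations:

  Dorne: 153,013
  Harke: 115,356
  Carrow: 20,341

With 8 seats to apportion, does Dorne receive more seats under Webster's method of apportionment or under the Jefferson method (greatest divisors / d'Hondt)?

Jefferson

Webster: Dorne 4, Harke 3, Carrow 1.
Jefferson: Dorne 5, Harke 3, Carrow 0.
Dorne gets 4 under Webster and 5 under Jefferson.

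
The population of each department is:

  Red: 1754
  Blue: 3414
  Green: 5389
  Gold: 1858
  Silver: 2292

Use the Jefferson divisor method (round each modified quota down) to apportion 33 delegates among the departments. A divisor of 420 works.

Red=4, Blue=8, Green=12, Gold=4, Silver=5

With modified divisor 420: modified quotas Red 4.176, Blue 8.129, Green 12.831, Gold 4.424, Silver 5.457.
Rounding down: Red 4, Blue 8, Green 12, Gold 4, Silver 5 (total 33).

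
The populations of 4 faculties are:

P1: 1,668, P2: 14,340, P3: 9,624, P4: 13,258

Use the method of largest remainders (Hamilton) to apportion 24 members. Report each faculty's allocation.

P1=1, P2=9, P3=6, P4=8

Standard divisor: 38890 ÷ 24 ≈ 1620.417.
Standard quotas: P1 1.0294, P2 8.8496, P3 5.9392, P4 8.1818.
Lower quotas: P1 1, P2 8, P3 5, P4 8 (sum 22, leaving 2 seats).
Remainders in descending order: P3 0.9392, P2 0.8496, P4 0.1818, P1 0.0294.
Largest remainders: P3, P2 receive the extra seats.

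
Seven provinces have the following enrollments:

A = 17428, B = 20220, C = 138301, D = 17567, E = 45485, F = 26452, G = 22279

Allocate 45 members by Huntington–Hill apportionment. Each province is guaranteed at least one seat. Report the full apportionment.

A 3, B 3, C 22, D 3, E 7, F 4, G 3

With divisor 6433: modified quotas A 2.709, B 3.143, C 21.499, D 2.731, E 7.071, F 4.112, G 3.463.
Geometric-mean thresholds: A √(2·3)=2.449, B √(3·4)=3.464, C √(21·22)=21.494, D √(2·3)=2.449, E √(7·8)=7.483, F √(4·5)=4.472, G √(3·4)=3.464.
Each quota rounded against its threshold gives A 3, B 3, C 22, D 3, E 7, F 4, G 3 (total 45).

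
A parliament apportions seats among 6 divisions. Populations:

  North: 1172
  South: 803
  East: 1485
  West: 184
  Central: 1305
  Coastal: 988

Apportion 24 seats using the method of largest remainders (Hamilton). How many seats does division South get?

3

Total 5937; standard divisor 5937/24 ≈ 247.375.
Standard quotas: North 4.738, South 3.246, East 6.003, West 0.744, Central 5.275, Coastal 3.994.
Lower quotas: North 4, South 3, East 6, West 0, Central 5, Coastal 3 (sum 21, leaving 3 seats).
Remainders in descending order: Coastal 0.994, West 0.744, North 0.738, Central 0.275, South 0.246, East 0.003.
Largest remainders: Coastal, West, North receive the extra seats.
South receives 3.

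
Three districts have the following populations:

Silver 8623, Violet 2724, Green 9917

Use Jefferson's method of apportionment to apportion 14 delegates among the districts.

Standard divisor 21264/14 ≈ 1518.857; standard quotas: Silver 5.677, Violet 1.793, Green 6.529.
Rounding down gives 5, 1, 6 = 12 seats, so the divisor must be adjusted.
With modified divisor 1400: modified quotas Silver 6.159, Violet 1.946, Green 7.084.
Rounding down: Silver 6, Violet 1, Green 7 (total 14).

Silver 6, Violet 1, Green 7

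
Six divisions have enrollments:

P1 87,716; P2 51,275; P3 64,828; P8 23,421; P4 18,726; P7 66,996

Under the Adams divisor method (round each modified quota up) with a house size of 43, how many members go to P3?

Standard divisor 312962/43 ≈ 7278.186; standard quotas: P1 12.052, P2 7.045, P3 8.907, P8 3.218, P4 2.573, P7 9.205.
Rounding up gives 13, 8, 9, 4, 3, 10 = 47 seats, so the divisor must be adjusted.
With modified divisor 7900: modified quotas P1 11.103, P2 6.491, P3 8.206, P8 2.965, P4 2.370, P7 8.481.
Rounding up: P1 12, P2 7, P3 9, P8 3, P4 3, P7 9 (total 43).
P3 receives 9.

9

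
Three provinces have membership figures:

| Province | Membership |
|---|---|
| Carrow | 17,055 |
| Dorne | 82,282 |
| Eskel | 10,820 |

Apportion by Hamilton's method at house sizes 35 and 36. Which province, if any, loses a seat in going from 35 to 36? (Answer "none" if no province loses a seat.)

Eskel

At 35 seats: Carrow 5, Dorne 26, Eskel 4.
At 36 seats: Carrow 6, Dorne 27, Eskel 3.
Eskel drops from 4 to 3.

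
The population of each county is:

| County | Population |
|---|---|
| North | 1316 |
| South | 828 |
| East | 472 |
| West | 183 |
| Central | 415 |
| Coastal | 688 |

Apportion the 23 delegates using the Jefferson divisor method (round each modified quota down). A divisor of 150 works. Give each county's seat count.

North=8, South=5, East=3, West=1, Central=2, Coastal=4

With modified divisor 150: modified quotas North 8.773, South 5.520, East 3.147, West 1.220, Central 2.767, Coastal 4.587.
Rounding down: North 8, South 5, East 3, West 1, Central 2, Coastal 4 (total 23).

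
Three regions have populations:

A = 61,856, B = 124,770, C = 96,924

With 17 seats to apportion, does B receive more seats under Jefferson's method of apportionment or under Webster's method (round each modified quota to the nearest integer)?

Jefferson

Jefferson: A 3, B 8, C 6.
Webster: A 4, B 7, C 6.
B gets 8 under Jefferson and 7 under Webster.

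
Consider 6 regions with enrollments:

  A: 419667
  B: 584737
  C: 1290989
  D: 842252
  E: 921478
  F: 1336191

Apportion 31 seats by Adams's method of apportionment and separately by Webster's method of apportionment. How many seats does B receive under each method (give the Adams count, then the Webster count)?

4 and 3

Adams: A 3, B 4, C 7, D 5, E 5, F 7.
Webster: A 2, B 3, C 8, D 5, E 5, F 8.
B gets 4 under Adams and 3 under Webster.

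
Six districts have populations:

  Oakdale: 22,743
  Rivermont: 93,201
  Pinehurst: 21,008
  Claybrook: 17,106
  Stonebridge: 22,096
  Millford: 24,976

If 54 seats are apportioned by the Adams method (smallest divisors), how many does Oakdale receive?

Standard divisor 201130/54 ≈ 3724.63; standard quotas: Oakdale 6.106, Rivermont 25.023, Pinehurst 5.640, Claybrook 4.593, Stonebridge 5.932, Millford 6.706.
Rounding up gives 7, 26, 6, 5, 6, 7 = 57 seats, so the divisor must be adjusted.
With modified divisor 4000: modified quotas Oakdale 5.686, Rivermont 23.300, Pinehurst 5.252, Claybrook 4.277, Stonebridge 5.524, Millford 6.244.
Rounding up: Oakdale 6, Rivermont 24, Pinehurst 6, Claybrook 5, Stonebridge 6, Millford 7 (total 54).
Oakdale receives 6.

6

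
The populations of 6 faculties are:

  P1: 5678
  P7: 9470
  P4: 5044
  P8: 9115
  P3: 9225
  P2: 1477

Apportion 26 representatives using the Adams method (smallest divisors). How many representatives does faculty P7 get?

Standard divisor 40009/26 ≈ 1538.808; standard quotas: P1 3.690, P7 6.154, P4 3.278, P8 5.923, P3 5.995, P2 0.960.
Rounding up gives 4, 7, 4, 6, 6, 1 = 28 seats, so the divisor must be adjusted.
With modified divisor 1800: modified quotas P1 3.154, P7 5.261, P4 2.802, P8 5.064, P3 5.125, P2 0.821.
Rounding up: P1 4, P7 6, P4 3, P8 6, P3 6, P2 1 (total 26).
P7 receives 6.

6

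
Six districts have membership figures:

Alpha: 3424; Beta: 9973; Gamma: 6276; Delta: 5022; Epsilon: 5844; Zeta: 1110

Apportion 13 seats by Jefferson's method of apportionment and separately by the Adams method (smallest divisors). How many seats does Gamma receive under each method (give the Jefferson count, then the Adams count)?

Jefferson: Alpha 1, Beta 5, Gamma 3, Delta 2, Epsilon 2, Zeta 0.
Adams: Alpha 2, Beta 4, Gamma 2, Delta 2, Epsilon 2, Zeta 1.
Gamma gets 3 under Jefferson and 2 under Adams.

3 and 2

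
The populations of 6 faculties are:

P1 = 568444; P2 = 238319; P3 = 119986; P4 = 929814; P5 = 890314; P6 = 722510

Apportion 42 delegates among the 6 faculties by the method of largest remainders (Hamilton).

Standard divisor: 3469387 ÷ 42 ≈ 82604.452.
Standard quotas: P1 6.8815, P2 2.8851, P3 1.4525, P4 11.2562, P5 10.7780, P6 8.7466.
Lower quotas: P1 6, P2 2, P3 1, P4 11, P5 10, P6 8 (sum 38, leaving 4 seats).
Remainders in descending order: P2 0.8851, P1 0.8815, P5 0.7780, P6 0.7466, P3 0.4525, P4 0.2562.
The surplus seats go to P2, P1, P5, P6.

P1 7, P2 3, P3 1, P4 11, P5 11, P6 9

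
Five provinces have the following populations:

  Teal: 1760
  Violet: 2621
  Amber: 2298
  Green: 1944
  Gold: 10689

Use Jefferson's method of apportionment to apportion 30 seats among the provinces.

Teal=2, Violet=4, Amber=3, Green=3, Gold=18

Standard divisor 19312/30 ≈ 643.733; standard quotas: Teal 2.734, Violet 4.072, Amber 3.570, Green 3.020, Gold 16.605.
Rounding down gives 2, 4, 3, 3, 16 = 28 seats, so the divisor must be adjusted.
With modified divisor 591.68: modified quotas Teal 2.975, Violet 4.430, Amber 3.884, Green 3.286, Gold 18.066.
Rounding down: Teal 2, Violet 4, Amber 3, Green 3, Gold 18 (total 30).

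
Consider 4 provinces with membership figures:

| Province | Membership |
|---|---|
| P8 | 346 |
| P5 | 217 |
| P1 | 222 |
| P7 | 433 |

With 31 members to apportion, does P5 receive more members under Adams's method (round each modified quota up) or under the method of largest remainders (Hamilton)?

Adams

Adams: P8 8, P5 6, P1 6, P7 11.
Hamilton: P8 9, P5 5, P1 6, P7 11.
P5 gets 6 under Adams and 5 under Hamilton.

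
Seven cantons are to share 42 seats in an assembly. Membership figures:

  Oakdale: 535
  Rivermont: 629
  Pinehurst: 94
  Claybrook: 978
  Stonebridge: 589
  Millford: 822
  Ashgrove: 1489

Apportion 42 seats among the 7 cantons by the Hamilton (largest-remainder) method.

Standard divisor: 5136 ÷ 42 ≈ 122.286.
Standard quotas: Oakdale 4.375, Rivermont 5.144, Pinehurst 0.769, Claybrook 7.998, Stonebridge 4.817, Millford 6.722, Ashgrove 12.176.
Lower quotas: Oakdale 4, Rivermont 5, Pinehurst 0, Claybrook 7, Stonebridge 4, Millford 6, Ashgrove 12 (sum 38, leaving 4 seats).
Remainders in descending order: Claybrook 0.998, Stonebridge 0.817, Pinehurst 0.769, Millford 0.722, Oakdale 0.375, Ashgrove 0.176, Rivermont 0.144.
Largest remainders: Claybrook, Stonebridge, Pinehurst, Millford receive the extra seats.

Oakdale 4, Rivermont 5, Pinehurst 1, Claybrook 8, Stonebridge 5, Millford 7, Ashgrove 12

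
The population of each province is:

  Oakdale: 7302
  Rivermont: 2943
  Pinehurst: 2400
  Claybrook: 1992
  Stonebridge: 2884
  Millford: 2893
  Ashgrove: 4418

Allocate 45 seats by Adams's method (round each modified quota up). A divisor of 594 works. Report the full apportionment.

Oakdale=13; Rivermont=5; Pinehurst=5; Claybrook=4; Stonebridge=5; Millford=5; Ashgrove=8

With modified divisor 594: modified quotas Oakdale 12.293, Rivermont 4.955, Pinehurst 4.040, Claybrook 3.354, Stonebridge 4.855, Millford 4.870, Ashgrove 7.438.
Rounding up: Oakdale 13, Rivermont 5, Pinehurst 5, Claybrook 4, Stonebridge 5, Millford 5, Ashgrove 8 (total 45).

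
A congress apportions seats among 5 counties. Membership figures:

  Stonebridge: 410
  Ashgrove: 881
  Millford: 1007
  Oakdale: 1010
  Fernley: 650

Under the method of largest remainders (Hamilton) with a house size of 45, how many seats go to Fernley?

7

The standard divisor is 3958/45 ≈ 87.956.
Standard quotas: Stonebridge 4.661, Ashgrove 10.016, Millford 11.449, Oakdale 11.483, Fernley 7.390.
Lower quotas: Stonebridge 4, Ashgrove 10, Millford 11, Oakdale 11, Fernley 7 (sum 43, leaving 2 seats).
Remainders in descending order: Stonebridge 0.661, Oakdale 0.483, Millford 0.449, Fernley 0.390, Ashgrove 0.016.
Largest remainders: Stonebridge, Oakdale receive the extra seats.
Fernley receives 7.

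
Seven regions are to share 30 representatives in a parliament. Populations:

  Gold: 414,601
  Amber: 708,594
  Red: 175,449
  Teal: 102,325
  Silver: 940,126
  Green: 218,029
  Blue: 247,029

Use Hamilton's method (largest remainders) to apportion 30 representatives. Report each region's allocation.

Gold 4; Amber 8; Red 2; Teal 1; Silver 10; Green 2; Blue 3

Standard divisor: 2806153 ÷ 30 ≈ 93538.433.
Standard quotas: Gold 4.4324, Amber 7.5754, Red 1.8757, Teal 1.0939, Silver 10.0507, Green 2.3309, Blue 2.6409.
Lower quotas: Gold 4, Amber 7, Red 1, Teal 1, Silver 10, Green 2, Blue 2 (sum 27, leaving 3 seats).
Remainders in descending order: Red 0.8757, Blue 0.6409, Amber 0.5754, Gold 0.4324, Green 0.3309, Teal 0.0939, Silver 0.0507.
Largest remainders: Red, Blue, Amber receive the extra seats.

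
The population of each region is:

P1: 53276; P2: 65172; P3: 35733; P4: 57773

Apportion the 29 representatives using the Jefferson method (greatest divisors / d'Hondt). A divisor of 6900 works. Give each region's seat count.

With modified divisor 6900: modified quotas P1 7.721, P2 9.445, P3 5.179, P4 8.373.
Rounding down: P1 7, P2 9, P3 5, P4 8 (total 29).

P1=7, P2=9, P3=5, P4=8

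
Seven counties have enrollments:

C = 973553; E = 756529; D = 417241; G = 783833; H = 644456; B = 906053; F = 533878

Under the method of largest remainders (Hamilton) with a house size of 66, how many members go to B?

12

Standard divisor: 5015543 ÷ 66 ≈ 75993.076.
Standard quotas: C 12.8111, E 9.9552, D 5.4905, G 10.3145, H 8.4805, B 11.9228, F 7.0254.
Lower quotas: C 12, E 9, D 5, G 10, H 8, B 11, F 7 (sum 62, leaving 4 seats).
Remainders in descending order: E 0.9552, B 0.9228, C 0.8111, D 0.4905, H 0.4805, G 0.3145, F 0.0254.
Largest remainders: E, B, C, D receive the extra seats.
B receives 12.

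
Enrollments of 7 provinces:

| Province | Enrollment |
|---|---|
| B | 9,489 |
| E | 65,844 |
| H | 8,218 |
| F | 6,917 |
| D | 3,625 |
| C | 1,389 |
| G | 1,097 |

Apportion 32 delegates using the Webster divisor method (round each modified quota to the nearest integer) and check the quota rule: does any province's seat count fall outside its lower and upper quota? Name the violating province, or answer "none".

Standard quotas: B 3.144, E 21.816, H 2.723, F 2.292, D 1.201, C 0.460, G 0.363.
Webster allocation: B 3, E 23, H 3, F 2, D 1, C 0, G 0.
E has quota 21.816 (lower 21, upper 22) but receives 23 — outside the quota interval.

E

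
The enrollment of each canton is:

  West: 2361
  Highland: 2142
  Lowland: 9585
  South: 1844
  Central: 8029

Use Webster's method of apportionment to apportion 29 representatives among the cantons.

Standard divisor 23961/29 ≈ 826.241; standard quotas: West 2.858, Highland 2.592, Lowland 11.601, South 2.232, Central 9.717.
Rounding to the nearest integer gives 3, 3, 12, 2, 10 = 30 seats, so the divisor must be adjusted.
With modified divisor 840: modified quotas West 2.811, Highland 2.550, Lowland 11.411, South 2.195, Central 9.558.
Rounding to the nearest integer: West 3, Highland 3, Lowland 11, South 2, Central 10 (total 29).

West 3, Highland 3, Lowland 11, South 2, Central 10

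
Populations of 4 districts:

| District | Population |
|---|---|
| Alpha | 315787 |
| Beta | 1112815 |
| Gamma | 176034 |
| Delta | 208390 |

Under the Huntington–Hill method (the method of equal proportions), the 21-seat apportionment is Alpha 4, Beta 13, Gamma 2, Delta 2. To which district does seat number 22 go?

Delta

Priority for the next seat is population ÷ (√(s·(s+1))).
Priorities: Alpha 70612.120, Beta 82487.336, Gamma 71865.580, Delta 85074.861.
Highest priority: Delta.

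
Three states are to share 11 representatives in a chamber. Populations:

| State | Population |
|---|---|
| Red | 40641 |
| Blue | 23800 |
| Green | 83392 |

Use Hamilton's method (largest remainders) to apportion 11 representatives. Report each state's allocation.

Total 147833; standard divisor 147833/11 ≈ 13439.364.
Standard quotas: Red 3.0240, Blue 1.7709, Green 6.2051.
Lower quotas: Red 3, Blue 1, Green 6 (sum 10, leaving 1 seat).
Remainders in descending order: Blue 0.7709, Green 0.2051, Red 0.0240.
Largest remainder: Blue receives the extra seat.

Red 3; Blue 2; Green 6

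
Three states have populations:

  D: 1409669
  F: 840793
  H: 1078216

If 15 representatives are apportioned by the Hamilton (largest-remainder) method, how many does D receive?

6

Total 3328678; standard divisor 3328678/15 ≈ 221911.867.
Standard quotas: D 6.3524, F 3.7889, H 4.8588.
Lower quotas: D 6, F 3, H 4 (sum 13, leaving 2 seats).
Remainders in descending order: H 0.8588, F 0.7889, D 0.3524.
The surplus seats go to H, F.
D receives 6.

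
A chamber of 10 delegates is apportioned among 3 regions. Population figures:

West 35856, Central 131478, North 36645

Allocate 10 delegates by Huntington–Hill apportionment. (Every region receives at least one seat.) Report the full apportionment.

With divisor 22146: modified quotas West 1.619, Central 5.937, North 1.655.
Geometric-mean thresholds: West √(1·2)=1.414, Central √(5·6)=5.477, North √(1·2)=1.414.
Each quota rounded against its threshold gives West 2, Central 6, North 2 (total 10).

West: 2; Central: 6; North: 2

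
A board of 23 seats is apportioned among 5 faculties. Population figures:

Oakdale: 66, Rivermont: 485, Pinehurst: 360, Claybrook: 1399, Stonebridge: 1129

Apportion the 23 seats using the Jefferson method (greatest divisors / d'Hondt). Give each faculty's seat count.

Standard divisor 3439/23 ≈ 149.522; standard quotas: Oakdale 0.441, Rivermont 3.244, Pinehurst 2.408, Claybrook 9.356, Stonebridge 7.551.
Rounding down gives 0, 3, 2, 9, 7 = 21 seats, so the divisor must be adjusted.
With modified divisor 130: modified quotas Oakdale 0.508, Rivermont 3.731, Pinehurst 2.769, Claybrook 10.762, Stonebridge 8.685.
Rounding down: Oakdale 0, Rivermont 3, Pinehurst 2, Claybrook 10, Stonebridge 8 (total 23).

Oakdale 0, Rivermont 3, Pinehurst 2, Claybrook 10, Stonebridge 8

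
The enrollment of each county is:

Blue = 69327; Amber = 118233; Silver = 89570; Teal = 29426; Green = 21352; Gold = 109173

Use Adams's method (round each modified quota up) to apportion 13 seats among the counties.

Blue 2; Amber 3; Silver 3; Teal 1; Green 1; Gold 3

Standard divisor 437081/13 ≈ 33621.615; standard quotas: Blue 2.062, Amber 3.517, Silver 2.664, Teal 0.875, Green 0.635, Gold 3.247.
Rounding up gives 3, 4, 3, 1, 1, 4 = 16 seats, so the divisor must be adjusted.
With modified divisor 42100: modified quotas Blue 1.647, Amber 2.808, Silver 2.128, Teal 0.699, Green 0.507, Gold 2.593.
Rounding up: Blue 2, Amber 3, Silver 3, Teal 1, Green 1, Gold 3 (total 13).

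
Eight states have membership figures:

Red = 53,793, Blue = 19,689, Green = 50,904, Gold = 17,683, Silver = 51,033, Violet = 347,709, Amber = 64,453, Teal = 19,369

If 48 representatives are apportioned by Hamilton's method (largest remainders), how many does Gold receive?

1

The standard divisor is 624633/48 ≈ 13013.188.
Standard quotas: Red 4.1337, Blue 1.5130, Green 3.9117, Gold 1.3589, Silver 3.9216, Violet 26.7197, Amber 4.9529, Teal 1.4884.
Lower quotas: Red 4, Blue 1, Green 3, Gold 1, Silver 3, Violet 26, Amber 4, Teal 1 (sum 43, leaving 5 seats).
Remainders in descending order: Amber 0.9529, Silver 0.9216, Green 0.9117, Violet 0.7197, Blue 0.5130, Teal 0.4884, Gold 0.3589, Red 0.1337.
Largest remainders: Amber, Silver, Green, Violet, Blue receive the extra seats.
Gold receives 1.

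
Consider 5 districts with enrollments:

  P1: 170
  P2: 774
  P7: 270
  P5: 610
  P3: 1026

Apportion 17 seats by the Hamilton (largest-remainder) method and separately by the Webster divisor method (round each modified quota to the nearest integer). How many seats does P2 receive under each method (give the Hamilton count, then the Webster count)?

5 and 4

Hamilton: P1 1, P2 5, P7 1, P5 4, P3 6.
Webster: P1 1, P2 4, P7 2, P5 4, P3 6.
P2 gets 5 under Hamilton and 4 under Webster.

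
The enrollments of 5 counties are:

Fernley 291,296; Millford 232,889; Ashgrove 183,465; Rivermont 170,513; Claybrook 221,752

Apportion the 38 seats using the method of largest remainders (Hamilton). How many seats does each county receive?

Fernley=10, Millford=8, Ashgrove=6, Rivermont=6, Claybrook=8

The standard divisor is 1099915/38 ≈ 28945.132.
Standard quotas: Fernley 10.0637, Millford 8.0459, Ashgrove 6.3384, Rivermont 5.8909, Claybrook 7.6611.
Lower quotas: Fernley 10, Millford 8, Ashgrove 6, Rivermont 5, Claybrook 7 (sum 36, leaving 2 seats).
Remainders in descending order: Rivermont 0.8909, Claybrook 0.6611, Ashgrove 0.3384, Fernley 0.0637, Millford 0.0459.
The surplus seats go to Rivermont, Claybrook.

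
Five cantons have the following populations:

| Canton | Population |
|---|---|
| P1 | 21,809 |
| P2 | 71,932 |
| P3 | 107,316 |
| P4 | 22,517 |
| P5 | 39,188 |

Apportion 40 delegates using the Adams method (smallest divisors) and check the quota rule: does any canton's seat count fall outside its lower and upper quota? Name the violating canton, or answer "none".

P3

Standard quotas: P1 3.320, P2 10.950, P3 16.337, P4 3.428, P5 5.966.
Adams allocation: P1 4, P2 11, P3 15, P4 4, P5 6.
P3 has quota 16.337 (lower 16, upper 17) but receives 15 — outside the quota interval.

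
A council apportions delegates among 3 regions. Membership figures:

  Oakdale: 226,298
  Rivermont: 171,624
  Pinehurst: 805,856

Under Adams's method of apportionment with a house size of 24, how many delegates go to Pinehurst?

Standard divisor 1203778/24 ≈ 50157.417; standard quotas: Oakdale 4.512, Rivermont 3.422, Pinehurst 16.067.
Rounding up gives 5, 4, 17 = 26 seats, so the divisor must be adjusted.
With modified divisor 55100: modified quotas Oakdale 4.107, Rivermont 3.115, Pinehurst 14.625.
Rounding up: Oakdale 5, Rivermont 4, Pinehurst 15 (total 24).
Pinehurst receives 15.

15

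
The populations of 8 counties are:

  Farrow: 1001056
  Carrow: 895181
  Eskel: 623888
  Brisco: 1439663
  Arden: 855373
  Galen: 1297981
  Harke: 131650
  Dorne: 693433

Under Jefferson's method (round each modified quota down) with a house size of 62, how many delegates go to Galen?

12

Standard divisor 6938225/62 ≈ 111906.855; standard quotas: Farrow 8.945, Carrow 7.999, Eskel 5.575, Brisco 12.865, Arden 7.644, Galen 11.599, Harke 1.176, Dorne 6.197.
Rounding down gives 8, 7, 5, 12, 7, 11, 1, 6 = 57 seats, so the divisor must be adjusted.
With modified divisor 105500: modified quotas Farrow 9.489, Carrow 8.485, Eskel 5.914, Brisco 13.646, Arden 8.108, Galen 12.303, Harke 1.248, Dorne 6.573.
Rounding down: Farrow 9, Carrow 8, Eskel 5, Brisco 13, Arden 8, Galen 12, Harke 1, Dorne 6 (total 62).
Galen receives 12.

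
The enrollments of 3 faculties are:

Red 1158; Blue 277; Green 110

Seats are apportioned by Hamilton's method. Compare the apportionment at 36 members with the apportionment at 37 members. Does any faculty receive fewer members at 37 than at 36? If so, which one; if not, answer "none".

At 36 seats: Red 27, Blue 6, Green 3.
At 37 seats: Red 28, Blue 6, Green 3.
No faculty's allocation decreased.

none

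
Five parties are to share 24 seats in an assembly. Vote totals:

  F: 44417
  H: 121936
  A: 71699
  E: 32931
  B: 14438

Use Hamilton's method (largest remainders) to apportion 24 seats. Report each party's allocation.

F=4, H=10, A=6, E=3, B=1

The standard divisor is 285421/24 ≈ 11892.542.
Standard quotas: F 3.7349, H 10.2531, A 6.0289, E 2.7690, B 1.2140.
Lower quotas: F 3, H 10, A 6, E 2, B 1 (sum 22, leaving 2 seats).
Remainders in descending order: E 0.7690, F 0.7349, H 0.2531, B 0.2140, A 0.0289.
Largest remainders: E, F receive the extra seats.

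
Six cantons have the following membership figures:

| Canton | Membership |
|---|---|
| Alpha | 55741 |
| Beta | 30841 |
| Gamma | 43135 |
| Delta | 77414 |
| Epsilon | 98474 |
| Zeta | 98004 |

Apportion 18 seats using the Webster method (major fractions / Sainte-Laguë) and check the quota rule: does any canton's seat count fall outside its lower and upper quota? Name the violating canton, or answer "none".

Standard quotas: Alpha 2.486, Beta 1.375, Gamma 1.924, Delta 3.452, Epsilon 4.392, Zeta 4.371.
Webster allocation: Alpha 3, Beta 1, Gamma 2, Delta 4, Epsilon 4, Zeta 4.
Every allocation lies between the lower and upper quota.

none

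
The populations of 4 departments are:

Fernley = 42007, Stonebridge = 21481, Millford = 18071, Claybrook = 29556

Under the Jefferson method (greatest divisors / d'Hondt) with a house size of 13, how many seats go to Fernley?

5

Standard divisor 111115/13 ≈ 8547.308; standard quotas: Fernley 4.915, Stonebridge 2.513, Millford 2.114, Claybrook 3.458.
Rounding down gives 4, 2, 2, 3 = 11 seats, so the divisor must be adjusted.
With modified divisor 7300: modified quotas Fernley 5.754, Stonebridge 2.943, Millford 2.475, Claybrook 4.049.
Rounding down: Fernley 5, Stonebridge 2, Millford 2, Claybrook 4 (total 13).
Fernley receives 5.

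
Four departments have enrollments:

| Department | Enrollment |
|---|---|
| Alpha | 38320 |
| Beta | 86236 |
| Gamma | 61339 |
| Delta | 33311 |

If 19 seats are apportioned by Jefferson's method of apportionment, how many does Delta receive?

Standard divisor 219206/19 ≈ 11537.158; standard quotas: Alpha 3.321, Beta 7.475, Gamma 5.317, Delta 2.887.
Rounding down gives 3, 7, 5, 2 = 17 seats, so the divisor must be adjusted.
With modified divisor 10500: modified quotas Alpha 3.650, Beta 8.213, Gamma 5.842, Delta 3.172.
Rounding down: Alpha 3, Beta 8, Gamma 5, Delta 3 (total 19).
Delta receives 3.

3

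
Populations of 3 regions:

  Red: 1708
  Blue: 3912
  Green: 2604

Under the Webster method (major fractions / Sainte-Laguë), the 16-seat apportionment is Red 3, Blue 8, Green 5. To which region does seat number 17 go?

Red

Priority for the next seat is population ÷ (current seats + 0.5).
Priorities: Red 488.000, Blue 460.235, Green 473.455.
Highest priority: Red.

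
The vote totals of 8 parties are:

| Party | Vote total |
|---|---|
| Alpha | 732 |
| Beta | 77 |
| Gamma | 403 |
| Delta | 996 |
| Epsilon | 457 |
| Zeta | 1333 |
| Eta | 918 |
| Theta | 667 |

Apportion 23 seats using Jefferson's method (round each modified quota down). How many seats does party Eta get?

4

Standard divisor 5583/23 ≈ 242.739; standard quotas: Alpha 3.016, Beta 0.317, Gamma 1.660, Delta 4.103, Epsilon 1.883, Zeta 5.491, Eta 3.782, Theta 2.748.
Rounding down gives 3, 0, 1, 4, 1, 5, 3, 2 = 19 seats, so the divisor must be adjusted.
With modified divisor 210: modified quotas Alpha 3.486, Beta 0.367, Gamma 1.919, Delta 4.743, Epsilon 2.176, Zeta 6.348, Eta 4.371, Theta 3.176.
Rounding down: Alpha 3, Beta 0, Gamma 1, Delta 4, Epsilon 2, Zeta 6, Eta 4, Theta 3 (total 23).
Eta receives 4.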